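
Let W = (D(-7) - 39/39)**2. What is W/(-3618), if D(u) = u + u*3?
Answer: -841/3618 ≈ -0.23245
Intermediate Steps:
D(u) = 4*u (D(u) = u + 3*u = 4*u)
W = 841 (W = (4*(-7) - 39/39)**2 = (-28 - 39*1/39)**2 = (-28 - 1)**2 = (-29)**2 = 841)
W/(-3618) = 841/(-3618) = 841*(-1/3618) = -841/3618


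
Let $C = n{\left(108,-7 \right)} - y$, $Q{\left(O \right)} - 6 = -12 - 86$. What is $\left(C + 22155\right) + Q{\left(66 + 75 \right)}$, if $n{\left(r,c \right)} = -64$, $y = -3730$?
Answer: $25729$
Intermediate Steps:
$Q{\left(O \right)} = -92$ ($Q{\left(O \right)} = 6 - 98 = -92$)
$C = 3666$ ($C = -64 - -3730 = -64 + 3730 = 3666$)
$\left(C + 22155\right) + Q{\left(66 + 75 \right)} = \left(3666 + 22155\right) - 92 = 25821 - 92 = 25729$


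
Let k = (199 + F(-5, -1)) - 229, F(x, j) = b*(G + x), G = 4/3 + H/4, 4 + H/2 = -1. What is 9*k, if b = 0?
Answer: -270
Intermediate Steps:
H = -10 (H = -8 + 2*(-1) = -8 - 2 = -10)
G = -7/6 (G = 4/3 - 10/4 = 4*(⅓) - 10*¼ = 4/3 - 5/2 = -7/6 ≈ -1.1667)
F(x, j) = 0 (F(x, j) = 0*(-7/6 + x) = 0)
k = -30 (k = (199 + 0) - 229 = 199 - 229 = -30)
9*k = 9*(-30) = -270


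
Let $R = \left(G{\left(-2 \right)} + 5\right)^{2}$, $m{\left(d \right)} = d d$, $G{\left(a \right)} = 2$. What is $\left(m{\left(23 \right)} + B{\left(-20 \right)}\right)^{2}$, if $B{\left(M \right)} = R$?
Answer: $334084$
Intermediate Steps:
$m{\left(d \right)} = d^{2}$
$R = 49$ ($R = \left(2 + 5\right)^{2} = 7^{2} = 49$)
$B{\left(M \right)} = 49$
$\left(m{\left(23 \right)} + B{\left(-20 \right)}\right)^{2} = \left(23^{2} + 49\right)^{2} = \left(529 + 49\right)^{2} = 578^{2} = 334084$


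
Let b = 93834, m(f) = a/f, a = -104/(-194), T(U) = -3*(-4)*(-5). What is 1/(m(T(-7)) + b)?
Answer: 1455/136528457 ≈ 1.0657e-5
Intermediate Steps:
T(U) = -60 (T(U) = 12*(-5) = -60)
a = 52/97 (a = -104*(-1/194) = 52/97 ≈ 0.53608)
m(f) = 52/(97*f)
1/(m(T(-7)) + b) = 1/((52/97)/(-60) + 93834) = 1/((52/97)*(-1/60) + 93834) = 1/(-13/1455 + 93834) = 1/(136528457/1455) = 1455/136528457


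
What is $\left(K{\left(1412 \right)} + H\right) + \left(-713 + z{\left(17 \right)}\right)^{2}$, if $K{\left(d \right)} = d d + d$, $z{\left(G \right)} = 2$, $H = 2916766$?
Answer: $5417443$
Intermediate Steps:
$K{\left(d \right)} = d + d^{2}$ ($K{\left(d \right)} = d^{2} + d = d + d^{2}$)
$\left(K{\left(1412 \right)} + H\right) + \left(-713 + z{\left(17 \right)}\right)^{2} = \left(1412 \left(1 + 1412\right) + 2916766\right) + \left(-713 + 2\right)^{2} = \left(1412 \cdot 1413 + 2916766\right) + \left(-711\right)^{2} = \left(1995156 + 2916766\right) + 505521 = 4911922 + 505521 = 5417443$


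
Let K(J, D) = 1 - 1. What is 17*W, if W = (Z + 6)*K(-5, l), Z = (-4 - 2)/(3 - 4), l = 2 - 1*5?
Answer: 0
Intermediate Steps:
l = -3 (l = 2 - 5 = -3)
K(J, D) = 0
Z = 6 (Z = -6/(-1) = -6*(-1) = 6)
W = 0 (W = (6 + 6)*0 = 12*0 = 0)
17*W = 17*0 = 0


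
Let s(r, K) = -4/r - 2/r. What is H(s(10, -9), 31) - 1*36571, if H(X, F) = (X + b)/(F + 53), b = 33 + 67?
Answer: -2194189/60 ≈ -36570.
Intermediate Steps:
b = 100
s(r, K) = -6/r
H(X, F) = (100 + X)/(53 + F) (H(X, F) = (X + 100)/(F + 53) = (100 + X)/(53 + F))
H(s(10, -9), 31) - 1*36571 = (100 - 6/10)/(53 + 31) - 1*36571 = (100 - 6*1/10)/84 - 36571 = (100 - 3/5)/84 - 36571 = (1/84)*(497/5) - 36571 = 71/60 - 36571 = -2194189/60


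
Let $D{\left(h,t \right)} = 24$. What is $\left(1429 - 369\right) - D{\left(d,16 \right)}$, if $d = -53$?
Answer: $1036$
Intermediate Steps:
$\left(1429 - 369\right) - D{\left(d,16 \right)} = \left(1429 - 369\right) - 24 = 1060 - 24 = 1036$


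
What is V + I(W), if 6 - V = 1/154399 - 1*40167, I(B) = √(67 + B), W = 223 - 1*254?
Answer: 6203597420/154399 ≈ 40179.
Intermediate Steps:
W = -31 (W = 223 - 254 = -31)
V = 6202671026/154399 (V = 6 - (1/154399 - 1*40167) = 6 - (1/154399 - 40167) = 6 - 1*(-6201744632/154399) = 6 + 6201744632/154399 = 6202671026/154399 ≈ 40173.)
V + I(W) = 6202671026/154399 + √(67 - 31) = 6202671026/154399 + √36 = 6202671026/154399 + 6 = 6203597420/154399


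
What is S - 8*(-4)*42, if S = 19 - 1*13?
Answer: 1350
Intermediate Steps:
S = 6 (S = 19 - 13 = 6)
S - 8*(-4)*42 = 6 - 8*(-4)*42 = 6 + 32*42 = 6 + 1344 = 1350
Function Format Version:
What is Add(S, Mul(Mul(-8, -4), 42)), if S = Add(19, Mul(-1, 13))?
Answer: 1350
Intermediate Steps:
S = 6 (S = Add(19, -13) = 6)
Add(S, Mul(Mul(-8, -4), 42)) = Add(6, Mul(Mul(-8, -4), 42)) = Add(6, Mul(32, 42)) = Add(6, 1344) = 1350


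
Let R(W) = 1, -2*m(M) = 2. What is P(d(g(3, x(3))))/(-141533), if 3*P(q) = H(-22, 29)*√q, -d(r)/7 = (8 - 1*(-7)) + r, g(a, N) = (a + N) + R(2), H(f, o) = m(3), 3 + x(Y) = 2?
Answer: I*√14/141533 ≈ 2.6437e-5*I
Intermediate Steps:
m(M) = -1 (m(M) = -½*2 = -1)
x(Y) = -1 (x(Y) = -3 + 2 = -1)
H(f, o) = -1
g(a, N) = 1 + N + a (g(a, N) = (a + N) + 1 = (N + a) + 1 = 1 + N + a)
d(r) = -105 - 7*r (d(r) = -7*((8 - 1*(-7)) + r) = -7*((8 + 7) + r) = -7*(15 + r) = -105 - 7*r)
P(q) = -√q/3 (P(q) = (-√q)/3 = -√q/3)
P(d(g(3, x(3))))/(-141533) = -√(-105 - 7*(1 - 1 + 3))/3/(-141533) = -√(-105 - 7*3)/3*(-1/141533) = -√(-105 - 21)/3*(-1/141533) = -I*√14*(-1/141533) = I*√14/141533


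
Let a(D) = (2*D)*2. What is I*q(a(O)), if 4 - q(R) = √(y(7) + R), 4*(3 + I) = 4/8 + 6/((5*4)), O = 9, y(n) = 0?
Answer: 28/5 ≈ 5.6000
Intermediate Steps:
a(D) = 4*D
I = -14/5 (I = -3 + (4/8 + 6/((5*4)))/4 = -3 + (4*(⅛) + 6/20)/4 = -3 + (½ + 6*(1/20))/4 = -3 + (½ + 3/10)/4 = -3 + (¼)*(⅘) = -3 + ⅕ = -14/5 ≈ -2.8000)
q(R) = 4 - √R (q(R) = 4 - √(0 + R) = 4 - √R)
I*q(a(O)) = -14*(4 - √(4*9))/5 = -14*(4 - √36)/5 = -14*(4 - 1*6)/5 = -14*(4 - 6)/5 = -14/5*(-2) = 28/5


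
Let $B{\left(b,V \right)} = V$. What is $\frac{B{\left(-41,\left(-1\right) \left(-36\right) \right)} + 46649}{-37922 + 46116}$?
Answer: $\frac{46685}{8194} \approx 5.6975$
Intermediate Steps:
$\frac{B{\left(-41,\left(-1\right) \left(-36\right) \right)} + 46649}{-37922 + 46116} = \frac{\left(-1\right) \left(-36\right) + 46649}{-37922 + 46116} = \frac{36 + 46649}{8194} = 46685 \cdot \frac{1}{8194} = \frac{46685}{8194}$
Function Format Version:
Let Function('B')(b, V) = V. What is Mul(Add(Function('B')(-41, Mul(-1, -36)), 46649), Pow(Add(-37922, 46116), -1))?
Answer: Rational(46685, 8194) ≈ 5.6975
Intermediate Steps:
Mul(Add(Function('B')(-41, Mul(-1, -36)), 46649), Pow(Add(-37922, 46116), -1)) = Mul(Add(Mul(-1, -36), 46649), Pow(Add(-37922, 46116), -1)) = Mul(Add(36, 46649), Pow(8194, -1)) = Mul(46685, Rational(1, 8194)) = Rational(46685, 8194)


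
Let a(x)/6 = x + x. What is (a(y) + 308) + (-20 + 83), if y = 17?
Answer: 575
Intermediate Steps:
a(x) = 12*x (a(x) = 6*(x + x) = 6*(2*x) = 12*x)
(a(y) + 308) + (-20 + 83) = (12*17 + 308) + (-20 + 83) = (204 + 308) + 63 = 512 + 63 = 575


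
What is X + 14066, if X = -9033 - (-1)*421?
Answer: 5454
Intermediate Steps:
X = -8612 (X = -9033 - 1*(-421) = -9033 + 421 = -8612)
X + 14066 = -8612 + 14066 = 5454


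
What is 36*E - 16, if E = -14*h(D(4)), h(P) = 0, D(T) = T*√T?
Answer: -16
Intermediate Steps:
D(T) = T^(3/2)
E = 0 (E = -14*0 = 0)
36*E - 16 = 36*0 - 16 = 0 - 16 = -16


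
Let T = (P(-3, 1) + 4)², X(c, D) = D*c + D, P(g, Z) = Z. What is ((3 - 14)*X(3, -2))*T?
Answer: 2200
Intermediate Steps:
X(c, D) = D + D*c
T = 25 (T = (1 + 4)² = 5² = 25)
((3 - 14)*X(3, -2))*T = ((3 - 14)*(-2*(1 + 3)))*25 = -(-22)*4*25 = -11*(-8)*25 = 88*25 = 2200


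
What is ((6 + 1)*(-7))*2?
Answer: -98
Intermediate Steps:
((6 + 1)*(-7))*2 = (7*(-7))*2 = -49*2 = -98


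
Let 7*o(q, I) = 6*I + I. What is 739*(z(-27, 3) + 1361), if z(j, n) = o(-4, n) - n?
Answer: 1005779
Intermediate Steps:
o(q, I) = I (o(q, I) = (6*I + I)/7 = (7*I)/7 = I)
z(j, n) = 0 (z(j, n) = n - n = 0)
739*(z(-27, 3) + 1361) = 739*(0 + 1361) = 739*1361 = 1005779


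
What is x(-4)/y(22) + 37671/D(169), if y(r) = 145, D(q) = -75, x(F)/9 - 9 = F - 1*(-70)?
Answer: -360778/725 ≈ -497.63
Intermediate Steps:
x(F) = 711 + 9*F (x(F) = 81 + 9*(F - 1*(-70)) = 81 + 9*(F + 70) = 81 + 9*(70 + F) = 81 + (630 + 9*F) = 711 + 9*F)
x(-4)/y(22) + 37671/D(169) = (711 + 9*(-4))/145 + 37671/(-75) = (711 - 36)*(1/145) + 37671*(-1/75) = 675*(1/145) - 12557/25 = 135/29 - 12557/25 = -360778/725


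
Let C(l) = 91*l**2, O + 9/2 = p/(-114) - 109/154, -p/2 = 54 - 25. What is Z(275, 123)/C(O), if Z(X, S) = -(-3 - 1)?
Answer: 2751903/1382385472 ≈ 0.0019907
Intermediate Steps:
Z(X, S) = 4 (Z(X, S) = -1*(-4) = 4)
p = -58 (p = -2*(54 - 25) = -2*29 = -58)
O = -20624/4389 (O = -9/2 + (-58/(-114) - 109/154) = -9/2 + (-58*(-1/114) - 109*1/154) = -9/2 + (29/57 - 109/154) = -9/2 - 1747/8778 = -20624/4389 ≈ -4.6990)
Z(275, 123)/C(O) = 4/((91*(-20624/4389)**2)) = 4/((91*(425349376/19263321))) = 4/(5529541888/2751903) = 4*(2751903/5529541888) = 2751903/1382385472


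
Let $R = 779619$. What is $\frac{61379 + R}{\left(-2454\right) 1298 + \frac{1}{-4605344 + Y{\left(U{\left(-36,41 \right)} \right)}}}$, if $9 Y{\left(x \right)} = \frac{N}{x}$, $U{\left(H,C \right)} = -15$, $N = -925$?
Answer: $- \frac{104573141934794}{396072276533103} \approx -0.26403$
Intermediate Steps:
$Y{\left(x \right)} = - \frac{925}{9 x}$ ($Y{\left(x \right)} = \frac{\left(-925\right) \frac{1}{x}}{9} = - \frac{925}{9 x}$)
$\frac{61379 + R}{\left(-2454\right) 1298 + \frac{1}{-4605344 + Y{\left(U{\left(-36,41 \right)} \right)}}} = \frac{61379 + 779619}{\left(-2454\right) 1298 + \frac{1}{-4605344 - \frac{925}{9 \left(-15\right)}}} = \frac{840998}{-3185292 + \frac{1}{-4605344 - - \frac{185}{27}}} = \frac{840998}{-3185292 + \frac{1}{-4605344 + \frac{185}{27}}} = \frac{840998}{-3185292 + \frac{1}{- \frac{124344103}{27}}} = \frac{840998}{-3185292 - \frac{27}{124344103}} = \frac{840998}{- \frac{396072276533103}{124344103}} = 840998 \left(- \frac{124344103}{396072276533103}\right) = - \frac{104573141934794}{396072276533103}$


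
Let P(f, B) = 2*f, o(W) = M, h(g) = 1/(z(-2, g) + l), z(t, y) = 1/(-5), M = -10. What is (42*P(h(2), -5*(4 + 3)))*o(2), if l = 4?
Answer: -4200/19 ≈ -221.05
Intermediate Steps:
z(t, y) = -⅕
h(g) = 5/19 (h(g) = 1/(-⅕ + 4) = 1/(19/5) = 5/19)
o(W) = -10
(42*P(h(2), -5*(4 + 3)))*o(2) = (42*(2*(5/19)))*(-10) = (42*(10/19))*(-10) = (420/19)*(-10) = -4200/19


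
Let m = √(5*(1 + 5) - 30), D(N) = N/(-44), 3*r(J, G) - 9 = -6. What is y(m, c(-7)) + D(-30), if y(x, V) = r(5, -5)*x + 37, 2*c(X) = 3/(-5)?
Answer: 829/22 ≈ 37.682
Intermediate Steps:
r(J, G) = 1 (r(J, G) = 3 + (⅓)*(-6) = 3 - 2 = 1)
D(N) = -N/44 (D(N) = N*(-1/44) = -N/44)
m = 0 (m = √(5*6 - 30) = √(30 - 30) = √0 = 0)
c(X) = -3/10 (c(X) = (3/(-5))/2 = (3*(-⅕))/2 = (½)*(-⅗) = -3/10)
y(x, V) = 37 + x (y(x, V) = 1*x + 37 = x + 37 = 37 + x)
y(m, c(-7)) + D(-30) = (37 + 0) - 1/44*(-30) = 37 + 15/22 = 829/22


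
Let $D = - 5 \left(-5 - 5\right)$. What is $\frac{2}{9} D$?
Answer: $\frac{100}{9} \approx 11.111$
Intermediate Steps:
$D = 50$ ($D = \left(-5\right) \left(-10\right) = 50$)
$\frac{2}{9} D = \frac{2}{9} \cdot 50 = \frac{100}{9}$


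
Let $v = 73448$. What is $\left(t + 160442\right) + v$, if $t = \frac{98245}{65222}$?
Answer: $\frac{15254871825}{65222} \approx 2.3389 \cdot 10^{5}$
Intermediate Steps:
$t = \frac{98245}{65222}$ ($t = 98245 \cdot \frac{1}{65222} = \frac{98245}{65222} \approx 1.5063$)
$\left(t + 160442\right) + v = \left(\frac{98245}{65222} + 160442\right) + 73448 = \frac{10464446369}{65222} + 73448 = \frac{15254871825}{65222}$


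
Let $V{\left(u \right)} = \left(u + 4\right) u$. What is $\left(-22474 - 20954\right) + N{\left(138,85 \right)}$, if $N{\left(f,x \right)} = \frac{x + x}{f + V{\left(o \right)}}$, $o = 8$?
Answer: $- \frac{5080991}{117} \approx -43427.0$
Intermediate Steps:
$V{\left(u \right)} = u \left(4 + u\right)$ ($V{\left(u \right)} = \left(4 + u\right) u = u \left(4 + u\right)$)
$N{\left(f,x \right)} = \frac{2 x}{96 + f}$ ($N{\left(f,x \right)} = \frac{x + x}{f + 8 \left(4 + 8\right)} = \frac{2 x}{f + 8 \cdot 12} = \frac{2 x}{f + 96} = \frac{2 x}{96 + f}$)
$\left(-22474 - 20954\right) + N{\left(138,85 \right)} = \left(-22474 - 20954\right) + 2 \cdot 85 \frac{1}{96 + 138} = -43428 + 2 \cdot 85 \cdot \frac{1}{234} = -43428 + \frac{85}{117} = - \frac{5080991}{117}$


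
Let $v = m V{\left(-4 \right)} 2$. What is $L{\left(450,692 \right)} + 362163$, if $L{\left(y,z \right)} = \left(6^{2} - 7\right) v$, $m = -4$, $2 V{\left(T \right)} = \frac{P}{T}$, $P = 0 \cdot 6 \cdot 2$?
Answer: $362163$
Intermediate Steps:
$P = 0$ ($P = 0 \cdot 2 = 0$)
$V{\left(T \right)} = 0$ ($V{\left(T \right)} = \frac{0 \frac{1}{T}}{2} = \frac{1}{2} \cdot 0 = 0$)
$v = 0$ ($v = \left(-4\right) 0 \cdot 2 = 0 \cdot 2 = 0$)
$L{\left(y,z \right)} = 0$ ($L{\left(y,z \right)} = \left(6^{2} - 7\right) 0 = \left(36 - 7\right) 0 = 29 \cdot 0 = 0$)
$L{\left(450,692 \right)} + 362163 = 0 + 362163 = 362163$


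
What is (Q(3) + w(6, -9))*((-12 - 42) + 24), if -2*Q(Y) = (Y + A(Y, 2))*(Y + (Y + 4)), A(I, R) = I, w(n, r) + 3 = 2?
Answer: 930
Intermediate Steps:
w(n, r) = -1 (w(n, r) = -3 + 2 = -1)
Q(Y) = -Y*(4 + 2*Y) (Q(Y) = -(Y + Y)*(Y + (Y + 4))/2 = -2*Y*(Y + (4 + Y))/2 = -2*Y*(4 + 2*Y)/2 = -Y*(4 + 2*Y))
(Q(3) + w(6, -9))*((-12 - 42) + 24) = (2*3*(-2 - 1*3) - 1)*((-12 - 42) + 24) = (2*3*(-2 - 3) - 1)*(-54 + 24) = (2*3*(-5) - 1)*(-30) = (-30 - 1)*(-30) = -31*(-30) = 930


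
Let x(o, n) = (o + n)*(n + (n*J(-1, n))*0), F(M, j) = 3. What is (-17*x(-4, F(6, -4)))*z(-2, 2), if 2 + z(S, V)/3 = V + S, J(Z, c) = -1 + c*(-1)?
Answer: -306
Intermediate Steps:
J(Z, c) = -1 - c
z(S, V) = -6 + 3*S + 3*V (z(S, V) = -6 + 3*(V + S) = -6 + 3*(S + V) = -6 + (3*S + 3*V) = -6 + 3*S + 3*V)
x(o, n) = n*(n + o) (x(o, n) = (o + n)*(n + (n*(-1 - n))*0) = (n + o)*(n + 0) = (n + o)*n = n*(n + o))
(-17*x(-4, F(6, -4)))*z(-2, 2) = (-51*(3 - 4))*(-6 + 3*(-2) + 3*2) = (-51*(-1))*(-6 - 6 + 6) = -17*(-3)*(-6) = 51*(-6) = -306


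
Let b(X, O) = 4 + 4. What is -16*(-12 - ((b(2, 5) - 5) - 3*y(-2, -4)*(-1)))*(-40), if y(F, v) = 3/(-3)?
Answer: -7680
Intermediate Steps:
b(X, O) = 8
y(F, v) = -1 (y(F, v) = 3*(-⅓) = -1)
-16*(-12 - ((b(2, 5) - 5) - 3*y(-2, -4)*(-1)))*(-40) = -16*(-12 - ((8 - 5) - 3*(-1)*(-1)))*(-40) = -16*(-12 - (3 + 3*(-1)))*(-40) = -16*(-12 - (3 - 3))*(-40) = -16*(-12 - 1*0)*(-40) = -16*(-12 + 0)*(-40) = -16*(-12)*(-40) = 192*(-40) = -7680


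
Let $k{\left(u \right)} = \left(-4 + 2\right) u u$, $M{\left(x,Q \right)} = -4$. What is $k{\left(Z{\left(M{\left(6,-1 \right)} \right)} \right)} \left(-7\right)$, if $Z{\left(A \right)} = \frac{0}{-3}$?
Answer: $0$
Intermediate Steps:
$Z{\left(A \right)} = 0$ ($Z{\left(A \right)} = 0 \left(- \frac{1}{3}\right) = 0$)
$k{\left(u \right)} = - 2 u^{2}$ ($k{\left(u \right)} = - 2 u u = - 2 u^{2}$)
$k{\left(Z{\left(M{\left(6,-1 \right)} \right)} \right)} \left(-7\right) = - 2 \cdot 0^{2} \left(-7\right) = \left(-2\right) 0 \left(-7\right) = 0 \left(-7\right) = 0$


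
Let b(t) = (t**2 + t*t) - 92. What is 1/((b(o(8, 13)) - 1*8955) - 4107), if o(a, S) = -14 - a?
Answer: -1/12186 ≈ -8.2061e-5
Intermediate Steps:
b(t) = -92 + 2*t**2 (b(t) = (t**2 + t**2) - 92 = 2*t**2 - 92 = -92 + 2*t**2)
1/((b(o(8, 13)) - 1*8955) - 4107) = 1/(((-92 + 2*(-14 - 1*8)**2) - 1*8955) - 4107) = 1/(((-92 + 2*(-14 - 8)**2) - 8955) - 4107) = 1/(((-92 + 2*(-22)**2) - 8955) - 4107) = 1/(((-92 + 2*484) - 8955) - 4107) = 1/(((-92 + 968) - 8955) - 4107) = 1/((876 - 8955) - 4107) = 1/(-8079 - 4107) = 1/(-12186) = -1/12186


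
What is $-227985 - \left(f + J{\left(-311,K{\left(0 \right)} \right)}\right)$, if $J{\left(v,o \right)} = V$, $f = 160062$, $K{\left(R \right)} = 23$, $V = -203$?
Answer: $-387844$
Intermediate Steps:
$J{\left(v,o \right)} = -203$
$-227985 - \left(f + J{\left(-311,K{\left(0 \right)} \right)}\right) = -227985 - \left(160062 - 203\right) = -227985 - 159859 = -387844$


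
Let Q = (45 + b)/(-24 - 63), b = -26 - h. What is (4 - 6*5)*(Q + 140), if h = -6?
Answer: -316030/87 ≈ -3632.5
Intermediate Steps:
b = -20 (b = -26 - 1*(-6) = -26 + 6 = -20)
Q = -25/87 (Q = (45 - 20)/(-24 - 63) = 25/(-87) = 25*(-1/87) = -25/87 ≈ -0.28736)
(4 - 6*5)*(Q + 140) = (4 - 6*5)*(-25/87 + 140) = (4 - 30)*(12155/87) = -26*12155/87 = -316030/87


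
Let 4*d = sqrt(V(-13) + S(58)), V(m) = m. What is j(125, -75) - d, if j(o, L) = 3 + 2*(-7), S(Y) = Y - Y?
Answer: -11 - I*sqrt(13)/4 ≈ -11.0 - 0.90139*I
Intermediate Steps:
S(Y) = 0
j(o, L) = -11 (j(o, L) = 3 - 14 = -11)
d = I*sqrt(13)/4 (d = sqrt(-13 + 0)/4 = sqrt(-13)/4 = (I*sqrt(13))/4 = I*sqrt(13)/4 ≈ 0.90139*I)
j(125, -75) - d = -11 - I*sqrt(13)/4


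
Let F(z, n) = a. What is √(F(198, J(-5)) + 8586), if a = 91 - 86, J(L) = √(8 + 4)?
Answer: 11*√71 ≈ 92.688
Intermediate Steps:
J(L) = 2*√3 (J(L) = √12 = 2*√3)
a = 5
F(z, n) = 5
√(F(198, J(-5)) + 8586) = √(5 + 8586) = √8591 = 11*√71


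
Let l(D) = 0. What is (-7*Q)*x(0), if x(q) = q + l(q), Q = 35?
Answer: 0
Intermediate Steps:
x(q) = q (x(q) = q + 0 = q)
(-7*Q)*x(0) = -7*35*0 = -245*0 = 0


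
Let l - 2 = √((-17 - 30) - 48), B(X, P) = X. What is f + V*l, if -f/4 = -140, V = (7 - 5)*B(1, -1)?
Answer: 564 + 2*I*√95 ≈ 564.0 + 19.494*I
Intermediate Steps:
l = 2 + I*√95 (l = 2 + √((-17 - 30) - 48) = 2 + √(-47 - 48) = 2 + √(-95) = 2 + I*√95 ≈ 2.0 + 9.7468*I)
V = 2 (V = (7 - 5)*1 = 2*1 = 2)
f = 560 (f = -4*(-140) = 560)
f + V*l = 560 + 2*(2 + I*√95) = 560 + (4 + 2*I*√95) = 564 + 2*I*√95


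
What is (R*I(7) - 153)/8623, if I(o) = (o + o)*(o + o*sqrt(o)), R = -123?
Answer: -12207/8623 - 12054*sqrt(7)/8623 ≈ -5.1141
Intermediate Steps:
I(o) = 2*o*(o + o**(3/2)) (I(o) = (2*o)*(o + o**(3/2)) = 2*o*(o + o**(3/2)))
(R*I(7) - 153)/8623 = (-123*(2*7**2 + 2*7**(5/2)) - 153)/8623 = (-123*(2*49 + 2*(49*sqrt(7))) - 153)*(1/8623) = (-123*(98 + 98*sqrt(7)) - 153)*(1/8623) = ((-12054 - 12054*sqrt(7)) - 153)*(1/8623) = (-12207 - 12054*sqrt(7))*(1/8623) = -12207/8623 - 12054*sqrt(7)/8623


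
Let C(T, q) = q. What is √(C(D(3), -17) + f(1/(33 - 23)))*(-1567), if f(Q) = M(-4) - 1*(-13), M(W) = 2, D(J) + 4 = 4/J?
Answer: -1567*I*√2 ≈ -2216.1*I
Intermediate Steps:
D(J) = -4 + 4/J
f(Q) = 15 (f(Q) = 2 - 1*(-13) = 2 + 13 = 15)
√(C(D(3), -17) + f(1/(33 - 23)))*(-1567) = √(-17 + 15)*(-1567) = √(-2)*(-1567) = (I*√2)*(-1567) = -1567*I*√2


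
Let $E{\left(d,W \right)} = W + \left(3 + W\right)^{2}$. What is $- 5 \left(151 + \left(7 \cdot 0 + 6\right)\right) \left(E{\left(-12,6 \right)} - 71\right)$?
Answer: $-12560$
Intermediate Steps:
$- 5 \left(151 + \left(7 \cdot 0 + 6\right)\right) \left(E{\left(-12,6 \right)} - 71\right) = - 5 \left(151 + \left(7 \cdot 0 + 6\right)\right) \left(\left(6 + \left(3 + 6\right)^{2}\right) - 71\right) = - 5 \left(151 + \left(0 + 6\right)\right) \left(\left(6 + 9^{2}\right) - 71\right) = - 5 \left(151 + 6\right) \left(\left(6 + 81\right) - 71\right) = - 5 \cdot 157 \left(87 - 71\right) = - 5 \cdot 157 \cdot 16 = \left(-5\right) 2512 = -12560$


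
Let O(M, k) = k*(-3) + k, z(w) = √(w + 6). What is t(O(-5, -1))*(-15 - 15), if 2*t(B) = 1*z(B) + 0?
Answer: -30*√2 ≈ -42.426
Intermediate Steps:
z(w) = √(6 + w)
O(M, k) = -2*k (O(M, k) = -3*k + k = -2*k)
t(B) = √(6 + B)/2 (t(B) = (1*√(6 + B) + 0)/2 = (√(6 + B) + 0)/2 = √(6 + B)/2)
t(O(-5, -1))*(-15 - 15) = (√(6 - 2*(-1))/2)*(-15 - 15) = (√(6 + 2)/2)*(-30) = (√8/2)*(-30) = ((2*√2)/2)*(-30) = √2*(-30) = -30*√2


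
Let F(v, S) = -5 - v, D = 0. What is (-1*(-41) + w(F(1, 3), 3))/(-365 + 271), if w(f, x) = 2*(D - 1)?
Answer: -39/94 ≈ -0.41489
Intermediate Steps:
w(f, x) = -2 (w(f, x) = 2*(0 - 1) = 2*(-1) = -2)
(-1*(-41) + w(F(1, 3), 3))/(-365 + 271) = (-1*(-41) - 2)/(-365 + 271) = (41 - 2)/(-94) = 39*(-1/94) = -39/94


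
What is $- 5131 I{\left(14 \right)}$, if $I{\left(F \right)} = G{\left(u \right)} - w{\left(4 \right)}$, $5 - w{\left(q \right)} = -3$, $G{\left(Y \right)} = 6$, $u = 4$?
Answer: $10262$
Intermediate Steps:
$w{\left(q \right)} = 8$ ($w{\left(q \right)} = 5 - -3 = 5 + 3 = 8$)
$I{\left(F \right)} = -2$ ($I{\left(F \right)} = 6 - 8 = -2$)
$- 5131 I{\left(14 \right)} = \left(-5131\right) \left(-2\right) = 10262$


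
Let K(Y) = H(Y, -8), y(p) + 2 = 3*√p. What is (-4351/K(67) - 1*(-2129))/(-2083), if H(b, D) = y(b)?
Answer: -1266569/1247717 + 13053*√67/1247717 ≈ -0.92948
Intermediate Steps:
y(p) = -2 + 3*√p
H(b, D) = -2 + 3*√b
K(Y) = -2 + 3*√Y
(-4351/K(67) - 1*(-2129))/(-2083) = (-4351/(-2 + 3*√67) - 1*(-2129))/(-2083) = (-4351/(-2 + 3*√67) + 2129)*(-1/2083) = (2129 - 4351/(-2 + 3*√67))*(-1/2083) = -2129/2083 + 4351/(2083*(-2 + 3*√67))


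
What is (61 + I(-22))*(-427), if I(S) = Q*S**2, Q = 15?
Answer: -3126067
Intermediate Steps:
I(S) = 15*S**2
(61 + I(-22))*(-427) = (61 + 15*(-22)**2)*(-427) = (61 + 15*484)*(-427) = (61 + 7260)*(-427) = 7321*(-427) = -3126067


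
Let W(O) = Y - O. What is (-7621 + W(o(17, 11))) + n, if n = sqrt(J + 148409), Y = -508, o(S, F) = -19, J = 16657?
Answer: -8110 + sqrt(165066) ≈ -7703.7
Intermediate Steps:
W(O) = -508 - O
n = sqrt(165066) (n = sqrt(16657 + 148409) = sqrt(165066) ≈ 406.28)
(-7621 + W(o(17, 11))) + n = (-7621 + (-508 - 1*(-19))) + sqrt(165066) = (-7621 + (-508 + 19)) + sqrt(165066) = (-7621 - 489) + sqrt(165066) = -8110 + sqrt(165066)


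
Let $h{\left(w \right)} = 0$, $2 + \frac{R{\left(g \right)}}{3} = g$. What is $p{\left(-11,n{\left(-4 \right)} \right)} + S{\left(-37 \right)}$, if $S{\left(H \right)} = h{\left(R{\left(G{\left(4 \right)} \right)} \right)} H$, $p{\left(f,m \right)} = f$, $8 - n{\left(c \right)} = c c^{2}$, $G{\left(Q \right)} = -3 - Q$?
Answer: $-11$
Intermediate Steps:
$R{\left(g \right)} = -6 + 3 g$
$n{\left(c \right)} = 8 - c^{3}$ ($n{\left(c \right)} = 8 - c c^{2} = 8 - c^{3}$)
$S{\left(H \right)} = 0$ ($S{\left(H \right)} = 0 H = 0$)
$p{\left(-11,n{\left(-4 \right)} \right)} + S{\left(-37 \right)} = -11 + 0 = -11$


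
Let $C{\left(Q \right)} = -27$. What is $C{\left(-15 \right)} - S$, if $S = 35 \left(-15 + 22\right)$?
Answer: $-272$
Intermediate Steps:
$S = 245$ ($S = 35 \cdot 7 = 245$)
$C{\left(-15 \right)} - S = -27 - 245 = -272$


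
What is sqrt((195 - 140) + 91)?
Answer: sqrt(146) ≈ 12.083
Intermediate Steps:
sqrt((195 - 140) + 91) = sqrt(55 + 91) = sqrt(146)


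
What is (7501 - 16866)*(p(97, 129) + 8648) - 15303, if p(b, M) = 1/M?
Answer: -10449502532/129 ≈ -8.1004e+7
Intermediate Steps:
(7501 - 16866)*(p(97, 129) + 8648) - 15303 = (7501 - 16866)*(1/129 + 8648) - 15303 = -9365*(1/129 + 8648) - 15303 = -9365*1115593/129 - 15303 = -10447528445/129 - 15303 = -10449502532/129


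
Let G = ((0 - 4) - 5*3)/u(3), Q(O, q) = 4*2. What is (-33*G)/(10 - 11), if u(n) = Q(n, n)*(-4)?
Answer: 627/32 ≈ 19.594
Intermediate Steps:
Q(O, q) = 8
u(n) = -32 (u(n) = 8*(-4) = -32)
G = 19/32 (G = ((0 - 4) - 5*3)/(-32) = (-4 - 15)*(-1/32) = -19*(-1/32) = 19/32 ≈ 0.59375)
(-33*G)/(10 - 11) = (-33*19/32)/(10 - 11) = -627/32/(-1) = -627/32*(-1) = 627/32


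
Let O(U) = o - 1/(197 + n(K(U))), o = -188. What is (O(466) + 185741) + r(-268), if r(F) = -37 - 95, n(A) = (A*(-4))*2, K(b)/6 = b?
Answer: 4110968992/22171 ≈ 1.8542e+5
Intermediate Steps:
K(b) = 6*b
n(A) = -8*A (n(A) = -4*A*2 = -8*A)
r(F) = -132
O(U) = -188 - 1/(197 - 48*U)
(O(466) + 185741) + r(-268) = ((37037 - 9024*466)/(-197 + 48*466) + 185741) - 132 = ((37037 - 4205184)/(-197 + 22368) + 185741) - 132 = (-4168147/22171 + 185741) - 132 = 4113895564/22171 - 132 = 4110968992/22171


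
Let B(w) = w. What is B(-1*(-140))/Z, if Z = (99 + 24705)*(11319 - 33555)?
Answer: -35/137885436 ≈ -2.5383e-7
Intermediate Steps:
Z = -551541744 (Z = 24804*(-22236) = -551541744)
B(-1*(-140))/Z = -1*(-140)/(-551541744) = 140*(-1/551541744) = -35/137885436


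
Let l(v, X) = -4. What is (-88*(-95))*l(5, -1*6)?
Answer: -33440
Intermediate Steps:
(-88*(-95))*l(5, -1*6) = -88*(-95)*(-4) = 8360*(-4) = -33440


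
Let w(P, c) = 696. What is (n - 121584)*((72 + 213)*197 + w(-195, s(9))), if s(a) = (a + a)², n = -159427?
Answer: -15972946251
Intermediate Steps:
s(a) = 4*a² (s(a) = (2*a)² = 4*a²)
(n - 121584)*((72 + 213)*197 + w(-195, s(9))) = (-159427 - 121584)*((72 + 213)*197 + 696) = -281011*(285*197 + 696) = -281011*(56145 + 696) = -281011*56841 = -15972946251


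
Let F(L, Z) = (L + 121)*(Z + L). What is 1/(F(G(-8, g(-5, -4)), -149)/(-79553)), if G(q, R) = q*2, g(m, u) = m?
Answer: 79553/17325 ≈ 4.5918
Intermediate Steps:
G(q, R) = 2*q
F(L, Z) = (121 + L)*(L + Z)
1/(F(G(-8, g(-5, -4)), -149)/(-79553)) = 1/(((2*(-8))**2 + 121*(2*(-8)) + 121*(-149) + (2*(-8))*(-149))/(-79553)) = 1/(((-16)**2 + 121*(-16) - 18029 - 16*(-149))*(-1/79553)) = 1/((256 - 1936 - 18029 + 2384)*(-1/79553)) = 1/(-17325*(-1/79553)) = 1/(17325/79553) = 79553/17325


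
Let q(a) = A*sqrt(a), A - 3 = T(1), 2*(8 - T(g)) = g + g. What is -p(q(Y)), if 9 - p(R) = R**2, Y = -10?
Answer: -1009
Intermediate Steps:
T(g) = 8 - g (T(g) = 8 - (g + g)/2 = 8 - g)
A = 10 (A = 3 + (8 - 1*1) = 3 + (8 - 1) = 3 + 7 = 10)
q(a) = 10*sqrt(a)
p(R) = 9 - R**2
-p(q(Y)) = -(9 - (10*sqrt(-10))**2) = -(9 - (10*(I*sqrt(10)))**2) = -(9 - (10*I*sqrt(10))**2) = -(9 - 1*(-1000)) = -(9 + 1000) = -1*1009 = -1009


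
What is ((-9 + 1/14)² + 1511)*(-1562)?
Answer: -243500961/98 ≈ -2.4847e+6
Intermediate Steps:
((-9 + 1/14)² + 1511)*(-1562) = ((-125/14)² + 1511)*(-1562) = (15625/196 + 1511)*(-1562) = (311781/196)*(-1562) = -243500961/98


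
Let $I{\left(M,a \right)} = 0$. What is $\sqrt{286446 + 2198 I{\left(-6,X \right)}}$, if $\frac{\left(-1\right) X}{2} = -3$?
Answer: $\sqrt{286446} \approx 535.21$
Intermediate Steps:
$X = 6$ ($X = \left(-2\right) \left(-3\right) = 6$)
$\sqrt{286446 + 2198 I{\left(-6,X \right)}} = \sqrt{286446 + 2198 \cdot 0} = \sqrt{286446 + 0} = \sqrt{286446}$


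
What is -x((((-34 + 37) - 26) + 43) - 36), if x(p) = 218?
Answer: -218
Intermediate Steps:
-x((((-34 + 37) - 26) + 43) - 36) = -1*218 = -218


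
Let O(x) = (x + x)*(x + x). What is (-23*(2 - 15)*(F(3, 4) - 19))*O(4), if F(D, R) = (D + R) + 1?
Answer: -210496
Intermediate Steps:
F(D, R) = 1 + D + R
O(x) = 4*x**2 (O(x) = (2*x)*(2*x) = 4*x**2)
(-23*(2 - 15)*(F(3, 4) - 19))*O(4) = (-23*(2 - 15)*((1 + 3 + 4) - 19))*(4*4**2) = (-(-299)*(8 - 19))*(4*16) = -(-299)*(-11)*64 = -23*143*64 = -3289*64 = -210496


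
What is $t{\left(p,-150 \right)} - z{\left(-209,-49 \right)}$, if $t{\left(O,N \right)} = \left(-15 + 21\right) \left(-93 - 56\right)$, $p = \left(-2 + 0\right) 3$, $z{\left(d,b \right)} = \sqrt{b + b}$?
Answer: $-894 - 7 i \sqrt{2} \approx -894.0 - 9.8995 i$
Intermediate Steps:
$z{\left(d,b \right)} = \sqrt{2} \sqrt{b}$ ($z{\left(d,b \right)} = \sqrt{2 b} = \sqrt{2} \sqrt{b}$)
$p = -6$ ($p = \left(-2\right) 3 = -6$)
$t{\left(O,N \right)} = -894$ ($t{\left(O,N \right)} = 6 \left(-149\right) = -894$)
$t{\left(p,-150 \right)} - z{\left(-209,-49 \right)} = -894 - \sqrt{2} \sqrt{-49} = -894 - \sqrt{2} \cdot 7 i = -894 - 7 i \sqrt{2}$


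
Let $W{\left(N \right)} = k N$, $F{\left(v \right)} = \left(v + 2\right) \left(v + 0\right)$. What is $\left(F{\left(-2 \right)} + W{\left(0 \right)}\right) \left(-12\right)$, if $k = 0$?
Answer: $0$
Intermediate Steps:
$F{\left(v \right)} = v \left(2 + v\right)$ ($F{\left(v \right)} = \left(2 + v\right) v = v \left(2 + v\right)$)
$W{\left(N \right)} = 0$ ($W{\left(N \right)} = 0 N = 0$)
$\left(F{\left(-2 \right)} + W{\left(0 \right)}\right) \left(-12\right) = \left(- 2 \left(2 - 2\right) + 0\right) \left(-12\right) = \left(\left(-2\right) 0 + 0\right) \left(-12\right) = \left(0 + 0\right) \left(-12\right) = 0 \left(-12\right) = 0$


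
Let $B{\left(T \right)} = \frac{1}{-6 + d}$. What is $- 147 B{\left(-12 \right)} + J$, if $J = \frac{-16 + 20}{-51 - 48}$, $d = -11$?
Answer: $\frac{14485}{1683} \approx 8.6067$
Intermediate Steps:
$B{\left(T \right)} = - \frac{1}{17}$ ($B{\left(T \right)} = \frac{1}{-6 - 11} = \frac{1}{-17} = - \frac{1}{17}$)
$J = - \frac{4}{99}$ ($J = \frac{4}{-99} = 4 \left(- \frac{1}{99}\right) = - \frac{4}{99} \approx -0.040404$)
$- 147 B{\left(-12 \right)} + J = \left(-147\right) \left(- \frac{1}{17}\right) - \frac{4}{99} = \frac{147}{17} - \frac{4}{99} = \frac{14485}{1683}$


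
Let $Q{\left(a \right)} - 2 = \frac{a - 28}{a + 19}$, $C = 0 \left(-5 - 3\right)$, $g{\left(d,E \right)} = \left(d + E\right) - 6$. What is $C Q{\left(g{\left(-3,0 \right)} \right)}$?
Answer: $0$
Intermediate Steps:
$g{\left(d,E \right)} = -6 + E + d$ ($g{\left(d,E \right)} = \left(E + d\right) - 6 = -6 + E + d$)
$C = 0$ ($C = 0 \left(-8\right) = 0$)
$Q{\left(a \right)} = 2 + \frac{-28 + a}{19 + a}$ ($Q{\left(a \right)} = 2 + \frac{a - 28}{a + 19} = 2 + \frac{-28 + a}{19 + a}$)
$C Q{\left(g{\left(-3,0 \right)} \right)} = 0 \frac{10 + 3 \left(-6 + 0 - 3\right)}{19 - 9} = 0 \frac{10 + 3 \left(-9\right)}{19 - 9} = 0 \frac{10 - 27}{10} = 0 \cdot \frac{1}{10} \left(-17\right) = 0 \left(- \frac{17}{10}\right) = 0$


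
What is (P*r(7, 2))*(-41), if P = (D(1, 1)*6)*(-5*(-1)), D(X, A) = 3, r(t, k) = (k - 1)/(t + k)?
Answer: -410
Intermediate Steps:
r(t, k) = (-1 + k)/(k + t)
P = 90 (P = (3*6)*(-5*(-1)) = 18*5 = 90)
(P*r(7, 2))*(-41) = (90*((-1 + 2)/(2 + 7)))*(-41) = (90*(1/9))*(-41) = 10*(-41) = -410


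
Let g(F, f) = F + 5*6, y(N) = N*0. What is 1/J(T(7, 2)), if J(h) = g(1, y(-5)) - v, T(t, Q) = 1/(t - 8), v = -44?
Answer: 1/75 ≈ 0.013333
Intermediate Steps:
y(N) = 0
g(F, f) = 30 + F (g(F, f) = F + 30 = 30 + F)
T(t, Q) = 1/(-8 + t)
J(h) = 75 (J(h) = (30 + 1) - 1*(-44) = 31 + 44 = 75)
1/J(T(7, 2)) = 1/75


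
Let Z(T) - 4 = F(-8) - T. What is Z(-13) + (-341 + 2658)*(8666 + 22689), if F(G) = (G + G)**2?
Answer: 72649808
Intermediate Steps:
F(G) = 4*G**2 (F(G) = (2*G)**2 = 4*G**2)
Z(T) = 260 - T (Z(T) = 4 + (4*(-8)**2 - T) = 4 + (4*64 - T) = 4 + (256 - T) = 260 - T)
Z(-13) + (-341 + 2658)*(8666 + 22689) = (260 - 1*(-13)) + (-341 + 2658)*(8666 + 22689) = (260 + 13) + 2317*31355 = 273 + 72649535 = 72649808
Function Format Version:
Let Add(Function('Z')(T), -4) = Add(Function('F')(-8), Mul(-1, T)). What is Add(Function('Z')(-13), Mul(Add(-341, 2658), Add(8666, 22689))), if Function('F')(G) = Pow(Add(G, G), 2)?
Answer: 72649808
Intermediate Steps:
Function('F')(G) = Mul(4, Pow(G, 2)) (Function('F')(G) = Pow(Mul(2, G), 2) = Mul(4, Pow(G, 2)))
Function('Z')(T) = Add(260, Mul(-1, T)) (Function('Z')(T) = Add(4, Add(Mul(4, Pow(-8, 2)), Mul(-1, T))) = Add(4, Add(Mul(4, 64), Mul(-1, T))) = Add(4, Add(256, Mul(-1, T))) = Add(260, Mul(-1, T)))
Add(Function('Z')(-13), Mul(Add(-341, 2658), Add(8666, 22689))) = Add(Add(260, Mul(-1, -13)), Mul(Add(-341, 2658), Add(8666, 22689))) = Add(Add(260, 13), Mul(2317, 31355)) = Add(273, 72649535) = 72649808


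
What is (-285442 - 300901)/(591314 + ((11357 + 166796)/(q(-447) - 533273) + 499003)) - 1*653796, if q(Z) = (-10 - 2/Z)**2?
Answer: -75941388693960115432783/116154467493238284 ≈ -6.5380e+5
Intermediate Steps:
(-285442 - 300901)/(591314 + ((11357 + 166796)/(q(-447) - 533273) + 499003)) - 1*653796 = (-285442 - 300901)/(591314 + ((11357 + 166796)/(4*(1 + 5*(-447))**2/(-447)**2 - 533273) + 499003)) - 1*653796 = -586343/(591314 + (178153/(4*(1/199809)*(1 - 2235)**2 - 533273) + 499003)) - 653796 = -586343/(591314 + (178153/(4*(1/199809)*(-2234)**2 - 533273) + 499003)) - 653796 = -586343/(591314 + (178153/(4*(1/199809)*4990756 - 533273) + 499003)) - 653796 = -586343/(591314 + (178153/(19963024/199809 - 533273) + 499003)) - 653796 = -586343/(591314 + (178153/(-106532781833/199809) + 499003)) - 653796 = -586343/(591314 + (178153*(-199809/106532781833) + 499003)) - 653796 = -586343/(591314 + (-35596572777/106532781833 + 499003)) - 653796 = -586343/(591314 + 53160142136439722/106532781833) - 653796 = -586343/116154467493238284/106532781833 - 653796 = -586343*106532781833/116154467493238284 - 653796 = -62464750898306719/116154467493238284 - 653796 = -75941388693960115432783/116154467493238284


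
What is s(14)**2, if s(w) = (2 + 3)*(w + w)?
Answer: 19600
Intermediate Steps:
s(w) = 10*w (s(w) = 5*(2*w) = 10*w)
s(14)**2 = (10*14)**2 = 140**2 = 19600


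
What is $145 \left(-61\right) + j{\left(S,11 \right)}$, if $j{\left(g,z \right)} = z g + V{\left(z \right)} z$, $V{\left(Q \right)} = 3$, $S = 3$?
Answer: $-8779$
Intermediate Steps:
$j{\left(g,z \right)} = 3 z + g z$ ($j{\left(g,z \right)} = z g + 3 z = g z + 3 z = 3 z + g z$)
$145 \left(-61\right) + j{\left(S,11 \right)} = 145 \left(-61\right) + 11 \left(3 + 3\right) = -8845 + 11 \cdot 6 = -8845 + 66 = -8779$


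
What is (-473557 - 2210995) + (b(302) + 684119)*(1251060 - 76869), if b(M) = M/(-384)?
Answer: 51410096942381/64 ≈ 8.0328e+11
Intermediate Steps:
b(M) = -M/384 (b(M) = M*(-1/384) = -M/384)
(-473557 - 2210995) + (b(302) + 684119)*(1251060 - 76869) = (-473557 - 2210995) + (-1/384*302 + 684119)*(1251060 - 76869) = -2684552 + (-151/192 + 684119)*1174191 = -2684552 + (131350697/192)*1174191 = -2684552 + 51410268753709/64 = 51410096942381/64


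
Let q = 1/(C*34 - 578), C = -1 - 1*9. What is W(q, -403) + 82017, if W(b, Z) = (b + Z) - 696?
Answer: 74282723/918 ≈ 80918.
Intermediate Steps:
C = -10 (C = -1 - 9 = -10)
q = -1/918 (q = 1/(-10*34 - 578) = 1/(-340 - 578) = 1/(-918) = -1/918 ≈ -0.0010893)
W(b, Z) = -696 + Z + b (W(b, Z) = (Z + b) - 696 = -696 + Z + b)
W(q, -403) + 82017 = (-696 - 403 - 1/918) + 82017 = -1008883/918 + 82017 = 74282723/918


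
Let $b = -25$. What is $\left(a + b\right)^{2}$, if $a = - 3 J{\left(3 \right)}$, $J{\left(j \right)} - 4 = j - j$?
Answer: $1369$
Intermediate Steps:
$J{\left(j \right)} = 4$ ($J{\left(j \right)} = 4 + \left(j - j\right) = 4 + 0 = 4$)
$a = -12$ ($a = \left(-3\right) 4 = -12$)
$\left(a + b\right)^{2} = \left(-12 - 25\right)^{2} = \left(-37\right)^{2} = 1369$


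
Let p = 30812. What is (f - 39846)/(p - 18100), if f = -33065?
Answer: -72911/12712 ≈ -5.7356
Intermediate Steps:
(f - 39846)/(p - 18100) = (-33065 - 39846)/(30812 - 18100) = -72911/12712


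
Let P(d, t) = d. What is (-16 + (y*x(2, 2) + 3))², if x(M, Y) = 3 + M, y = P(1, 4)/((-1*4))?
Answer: 3249/16 ≈ 203.06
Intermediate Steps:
y = -¼ (y = 1/(-1*4) = 1/(-4) = 1*(-¼) = -¼ ≈ -0.25000)
(-16 + (y*x(2, 2) + 3))² = (-16 + (-(3 + 2)/4 + 3))² = (-16 + (-¼*5 + 3))² = (-16 + (-5/4 + 3))² = (-16 + 7/4)² = (-57/4)² = 3249/16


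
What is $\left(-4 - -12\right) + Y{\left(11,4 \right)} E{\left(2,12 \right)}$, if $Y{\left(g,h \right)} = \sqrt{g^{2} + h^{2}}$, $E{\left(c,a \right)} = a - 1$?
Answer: $8 + 11 \sqrt{137} \approx 136.75$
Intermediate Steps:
$E{\left(c,a \right)} = -1 + a$
$\left(-4 - -12\right) + Y{\left(11,4 \right)} E{\left(2,12 \right)} = \left(-4 - -12\right) + \sqrt{11^{2} + 4^{2}} \left(-1 + 12\right) = \left(-4 + 12\right) + \sqrt{121 + 16} \cdot 11 = 8 + \sqrt{137} \cdot 11 = 8 + 11 \sqrt{137}$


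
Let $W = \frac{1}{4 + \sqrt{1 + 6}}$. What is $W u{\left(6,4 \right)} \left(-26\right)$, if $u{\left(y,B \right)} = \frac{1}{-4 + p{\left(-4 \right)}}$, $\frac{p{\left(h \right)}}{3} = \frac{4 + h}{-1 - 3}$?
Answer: $\frac{26}{9} - \frac{13 \sqrt{7}}{18} \approx 0.97807$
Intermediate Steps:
$p{\left(h \right)} = -3 - \frac{3 h}{4}$ ($p{\left(h \right)} = 3 \frac{4 + h}{-1 - 3} = 3 \frac{4 + h}{-4} = 3 \left(4 + h\right) \left(- \frac{1}{4}\right) = 3 \left(-1 - \frac{h}{4}\right) = -3 - \frac{3 h}{4}$)
$u{\left(y,B \right)} = - \frac{1}{4}$ ($u{\left(y,B \right)} = \frac{1}{-4 - 0} = \frac{1}{-4 + \left(-3 + 3\right)} = \frac{1}{-4 + 0} = \frac{1}{-4} = - \frac{1}{4}$)
$W = \frac{1}{4 + \sqrt{7}} \approx 0.15047$
$W u{\left(6,4 \right)} \left(-26\right) = \left(\frac{4}{9} - \frac{\sqrt{7}}{9}\right) \left(\left(- \frac{1}{4}\right) \left(-26\right)\right) = \left(\frac{4}{9} - \frac{\sqrt{7}}{9}\right) \frac{13}{2} = \frac{26}{9} - \frac{13 \sqrt{7}}{18}$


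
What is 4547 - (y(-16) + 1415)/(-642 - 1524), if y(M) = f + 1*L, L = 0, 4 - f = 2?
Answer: 9850219/2166 ≈ 4547.7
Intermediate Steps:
f = 2 (f = 4 - 1*2 = 4 - 2 = 2)
y(M) = 2 (y(M) = 2 + 1*0 = 2 + 0 = 2)
4547 - (y(-16) + 1415)/(-642 - 1524) = 4547 - (2 + 1415)/(-642 - 1524) = 4547 - 1417/(-2166) = 4547 - 1417*(-1)/2166 = 4547 - 1*(-1417/2166) = 4547 + 1417/2166 = 9850219/2166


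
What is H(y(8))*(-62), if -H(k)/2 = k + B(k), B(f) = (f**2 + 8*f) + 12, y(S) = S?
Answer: 18352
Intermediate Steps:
B(f) = 12 + f**2 + 8*f
H(k) = -24 - 18*k - 2*k**2 (H(k) = -2*(k + (12 + k**2 + 8*k)) = -2*(12 + k**2 + 9*k) = -24 - 18*k - 2*k**2)
H(y(8))*(-62) = (-24 - 18*8 - 2*8**2)*(-62) = (-24 - 144 - 2*64)*(-62) = (-24 - 144 - 128)*(-62) = -296*(-62) = 18352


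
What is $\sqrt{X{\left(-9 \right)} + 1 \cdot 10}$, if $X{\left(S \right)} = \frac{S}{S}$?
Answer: $\sqrt{11} \approx 3.3166$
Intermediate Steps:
$X{\left(S \right)} = 1$
$\sqrt{X{\left(-9 \right)} + 1 \cdot 10} = \sqrt{1 + 1 \cdot 10} = \sqrt{1 + 10} = \sqrt{11}$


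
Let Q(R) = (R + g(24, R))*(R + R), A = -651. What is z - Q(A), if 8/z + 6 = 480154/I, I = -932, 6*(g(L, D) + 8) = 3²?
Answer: -207915078473/242873 ≈ -8.5607e+5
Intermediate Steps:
g(L, D) = -13/2 (g(L, D) = -8 + (⅙)*3² = -8 + (⅙)*9 = -8 + 3/2 = -13/2)
Q(R) = 2*R*(-13/2 + R) (Q(R) = (R - 13/2)*(R + R) = (-13/2 + R)*(2*R) = 2*R*(-13/2 + R))
z = -3728/242873 (z = 8/(-6 + 480154/(-932)) = 8/(-6 + 480154*(-1/932)) = 8/(-6 - 240077/466) = 8/(-242873/466) = 8*(-466/242873) = -3728/242873 ≈ -0.015350)
z - Q(A) = -3728/242873 - (-651)*(-13 + 2*(-651)) = -3728/242873 - (-651)*(-13 - 1302) = -3728/242873 - (-651)*(-1315) = -3728/242873 - 1*856065 = -3728/242873 - 856065 = -207915078473/242873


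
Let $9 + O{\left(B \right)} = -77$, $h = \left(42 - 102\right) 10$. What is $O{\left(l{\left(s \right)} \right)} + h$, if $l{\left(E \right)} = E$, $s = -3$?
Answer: $-686$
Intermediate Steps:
$h = -600$ ($h = \left(-60\right) 10 = -600$)
$O{\left(B \right)} = -86$ ($O{\left(B \right)} = -9 - 77 = -86$)
$O{\left(l{\left(s \right)} \right)} + h = -86 - 600 = -686$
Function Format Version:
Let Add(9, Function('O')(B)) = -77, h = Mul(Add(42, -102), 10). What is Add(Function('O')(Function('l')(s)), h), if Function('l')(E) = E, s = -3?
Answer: -686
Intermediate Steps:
h = -600 (h = Mul(-60, 10) = -600)
Function('O')(B) = -86 (Function('O')(B) = Add(-9, -77) = -86)
Add(Function('O')(Function('l')(s)), h) = Add(-86, -600) = -686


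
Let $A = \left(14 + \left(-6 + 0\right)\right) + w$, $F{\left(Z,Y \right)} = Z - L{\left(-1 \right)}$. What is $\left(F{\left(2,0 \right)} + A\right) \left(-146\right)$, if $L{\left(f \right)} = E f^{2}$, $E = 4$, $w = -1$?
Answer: $-730$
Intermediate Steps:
$L{\left(f \right)} = 4 f^{2}$
$F{\left(Z,Y \right)} = -4 + Z$ ($F{\left(Z,Y \right)} = Z - 4 \left(-1\right)^{2} = Z - 4 \cdot 1 = Z - 4 = -4 + Z$)
$A = 7$ ($A = \left(14 + \left(-6 + 0\right)\right) - 1 = \left(14 - 6\right) - 1 = 8 - 1 = 7$)
$\left(F{\left(2,0 \right)} + A\right) \left(-146\right) = \left(\left(-4 + 2\right) + 7\right) \left(-146\right) = \left(-2 + 7\right) \left(-146\right) = 5 \left(-146\right) = -730$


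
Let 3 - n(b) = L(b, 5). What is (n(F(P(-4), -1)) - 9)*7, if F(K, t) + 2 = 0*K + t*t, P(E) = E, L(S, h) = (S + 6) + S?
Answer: -70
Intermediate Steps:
L(S, h) = 6 + 2*S (L(S, h) = (6 + S) + S = 6 + 2*S)
F(K, t) = -2 + t² (F(K, t) = -2 + (0*K + t*t) = -2 + (0 + t²) = -2 + t²)
n(b) = -3 - 2*b (n(b) = 3 - (6 + 2*b) = 3 + (-6 - 2*b) = -3 - 2*b)
(n(F(P(-4), -1)) - 9)*7 = ((-3 - 2*(-2 + (-1)²)) - 9)*7 = ((-3 - 2*(-2 + 1)) - 9)*7 = ((-3 - 2*(-1)) - 9)*7 = ((-3 + 2) - 9)*7 = (-1 - 9)*7 = -10*7 = -70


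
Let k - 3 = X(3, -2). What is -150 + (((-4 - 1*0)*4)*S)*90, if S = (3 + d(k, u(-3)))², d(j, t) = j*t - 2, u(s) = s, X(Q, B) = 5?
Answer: -761910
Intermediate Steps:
k = 8 (k = 3 + 5 = 8)
d(j, t) = -2 + j*t
S = 529 (S = (3 + (-2 + 8*(-3)))² = (3 + (-2 - 24))² = (3 - 26)² = (-23)² = 529)
-150 + (((-4 - 1*0)*4)*S)*90 = -150 + (((-4 - 1*0)*4)*529)*90 = -150 + (((-4 + 0)*4)*529)*90 = -150 + (-4*4*529)*90 = -150 - 16*529*90 = -150 - 8464*90 = -150 - 761760 = -761910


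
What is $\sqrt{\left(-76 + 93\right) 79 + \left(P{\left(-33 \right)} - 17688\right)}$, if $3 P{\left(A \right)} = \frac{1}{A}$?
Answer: $\frac{2 i \sqrt{4449929}}{33} \approx 127.85 i$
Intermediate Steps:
$P{\left(A \right)} = \frac{1}{3 A}$
$\sqrt{\left(-76 + 93\right) 79 + \left(P{\left(-33 \right)} - 17688\right)} = \sqrt{\left(-76 + 93\right) 79 - \left(17688 - \frac{1}{3 \left(-33\right)}\right)} = \sqrt{17 \cdot 79 + \left(\frac{1}{3} \left(- \frac{1}{33}\right) - 17688\right)} = \sqrt{1343 - \frac{1751113}{99}} = \sqrt{- \frac{1618156}{99}} = \frac{2 i \sqrt{4449929}}{33}$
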